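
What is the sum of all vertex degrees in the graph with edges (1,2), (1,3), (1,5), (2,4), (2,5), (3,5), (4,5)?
14 (handshake: sum of degrees = 2|E| = 2 x 7 = 14)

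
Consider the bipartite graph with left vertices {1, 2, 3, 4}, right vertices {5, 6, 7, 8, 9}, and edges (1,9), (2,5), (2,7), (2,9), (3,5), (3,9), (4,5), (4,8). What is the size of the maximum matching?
4 (matching: (1,9), (2,7), (3,5), (4,8); upper bound min(|L|,|R|) = min(4,5) = 4)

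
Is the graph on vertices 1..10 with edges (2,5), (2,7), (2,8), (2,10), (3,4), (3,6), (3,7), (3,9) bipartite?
Yes. Partition: {1, 2, 3}, {4, 5, 6, 7, 8, 9, 10}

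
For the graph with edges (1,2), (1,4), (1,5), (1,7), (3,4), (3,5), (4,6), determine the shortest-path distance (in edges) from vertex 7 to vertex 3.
3 (path: 7 -> 1 -> 4 -> 3, 3 edges)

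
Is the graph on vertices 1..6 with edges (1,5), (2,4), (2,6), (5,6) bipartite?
Yes. Partition: {1, 3, 4, 6}, {2, 5}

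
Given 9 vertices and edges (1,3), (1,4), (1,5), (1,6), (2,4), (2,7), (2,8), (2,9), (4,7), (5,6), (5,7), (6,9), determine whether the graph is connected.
Yes (BFS from 1 visits [1, 3, 4, 5, 6, 2, 7, 9, 8] — all 9 vertices reached)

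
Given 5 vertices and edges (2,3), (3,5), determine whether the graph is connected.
No, it has 3 components: {1}, {2, 3, 5}, {4}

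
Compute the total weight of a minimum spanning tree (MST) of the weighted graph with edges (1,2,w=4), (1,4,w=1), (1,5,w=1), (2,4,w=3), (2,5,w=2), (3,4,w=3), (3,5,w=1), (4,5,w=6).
5 (MST edges: (1,4,w=1), (1,5,w=1), (2,5,w=2), (3,5,w=1); sum of weights 1 + 1 + 2 + 1 = 5)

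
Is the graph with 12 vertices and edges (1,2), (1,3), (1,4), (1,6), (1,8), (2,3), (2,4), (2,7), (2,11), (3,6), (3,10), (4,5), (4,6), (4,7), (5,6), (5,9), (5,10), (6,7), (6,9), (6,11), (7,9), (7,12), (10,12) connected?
Yes (BFS from 1 visits [1, 2, 3, 4, 6, 8, 7, 11, 10, 5, 9, 12] — all 12 vertices reached)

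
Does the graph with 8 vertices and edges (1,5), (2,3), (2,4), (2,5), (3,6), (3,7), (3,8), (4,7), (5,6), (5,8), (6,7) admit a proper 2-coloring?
No (odd cycle of length 5: 3 -> 2 -> 5 -> 6 -> 7 -> 3)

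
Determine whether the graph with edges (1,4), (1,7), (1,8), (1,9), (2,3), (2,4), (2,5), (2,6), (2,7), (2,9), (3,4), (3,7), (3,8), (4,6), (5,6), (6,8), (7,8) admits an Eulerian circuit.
Yes (the graph is connected and all 9 vertices have even degree)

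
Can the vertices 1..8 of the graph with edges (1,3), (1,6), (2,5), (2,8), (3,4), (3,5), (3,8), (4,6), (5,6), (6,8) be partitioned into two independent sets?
Yes. Partition: {1, 4, 5, 7, 8}, {2, 3, 6}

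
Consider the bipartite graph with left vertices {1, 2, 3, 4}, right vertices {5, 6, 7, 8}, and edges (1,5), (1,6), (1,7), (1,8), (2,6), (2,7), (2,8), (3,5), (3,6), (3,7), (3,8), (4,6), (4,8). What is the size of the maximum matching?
4 (matching: (1,8), (2,7), (3,5), (4,6); upper bound min(|L|,|R|) = min(4,4) = 4)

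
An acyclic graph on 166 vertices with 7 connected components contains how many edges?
159 (Each of the 7 component trees on V_i vertices has V_i - 1 edges; summing gives V - C = 166 - 7 = 159)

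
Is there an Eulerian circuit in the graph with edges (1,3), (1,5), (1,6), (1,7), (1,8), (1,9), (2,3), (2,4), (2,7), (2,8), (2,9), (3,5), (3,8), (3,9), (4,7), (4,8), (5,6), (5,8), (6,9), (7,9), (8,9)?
No (4 vertices have odd degree: {2, 3, 4, 6}; Eulerian circuit requires 0)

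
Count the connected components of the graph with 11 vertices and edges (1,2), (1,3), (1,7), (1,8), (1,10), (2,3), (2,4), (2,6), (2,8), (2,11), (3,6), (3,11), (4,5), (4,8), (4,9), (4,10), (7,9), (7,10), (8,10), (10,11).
1 (components: {1, 2, 3, 4, 5, 6, 7, 8, 9, 10, 11})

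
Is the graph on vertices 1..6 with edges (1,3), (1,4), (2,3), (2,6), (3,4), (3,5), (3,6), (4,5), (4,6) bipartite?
No (odd cycle of length 3: 4 -> 1 -> 3 -> 4)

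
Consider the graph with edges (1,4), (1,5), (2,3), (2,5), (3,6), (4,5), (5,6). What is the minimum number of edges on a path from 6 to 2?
2 (path: 6 -> 5 -> 2, 2 edges)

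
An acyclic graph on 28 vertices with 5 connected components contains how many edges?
23 (Each of the 5 component trees on V_i vertices has V_i - 1 edges; summing gives V - C = 28 - 5 = 23)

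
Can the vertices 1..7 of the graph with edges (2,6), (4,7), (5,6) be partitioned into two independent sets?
Yes. Partition: {1, 2, 3, 4, 5}, {6, 7}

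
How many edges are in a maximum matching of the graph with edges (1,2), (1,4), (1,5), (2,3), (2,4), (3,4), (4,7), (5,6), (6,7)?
3 (matching: (2,3), (4,7), (5,6); upper bound floor(n/2) = floor(7/2) = 3)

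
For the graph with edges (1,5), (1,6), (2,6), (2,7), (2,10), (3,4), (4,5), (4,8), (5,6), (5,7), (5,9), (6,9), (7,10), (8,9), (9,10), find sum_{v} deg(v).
30 (handshake: sum of degrees = 2|E| = 2 x 15 = 30)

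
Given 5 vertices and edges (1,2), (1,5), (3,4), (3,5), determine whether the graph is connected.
Yes (BFS from 1 visits [1, 2, 5, 3, 4] — all 5 vertices reached)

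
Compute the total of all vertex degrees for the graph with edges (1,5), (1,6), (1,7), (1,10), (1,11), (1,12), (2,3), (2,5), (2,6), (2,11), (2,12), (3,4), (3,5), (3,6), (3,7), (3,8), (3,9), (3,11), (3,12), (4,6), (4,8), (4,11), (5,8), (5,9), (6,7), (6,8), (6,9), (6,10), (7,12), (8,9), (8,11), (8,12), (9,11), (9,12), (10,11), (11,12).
72 (handshake: sum of degrees = 2|E| = 2 x 36 = 72)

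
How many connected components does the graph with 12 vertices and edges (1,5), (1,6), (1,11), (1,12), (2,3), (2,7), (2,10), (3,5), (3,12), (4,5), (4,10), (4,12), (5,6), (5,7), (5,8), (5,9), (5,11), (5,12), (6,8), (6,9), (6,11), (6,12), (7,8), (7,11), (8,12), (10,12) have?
1 (components: {1, 2, 3, 4, 5, 6, 7, 8, 9, 10, 11, 12})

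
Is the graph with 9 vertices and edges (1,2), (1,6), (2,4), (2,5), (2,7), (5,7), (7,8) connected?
No, it has 3 components: {1, 2, 4, 5, 6, 7, 8}, {3}, {9}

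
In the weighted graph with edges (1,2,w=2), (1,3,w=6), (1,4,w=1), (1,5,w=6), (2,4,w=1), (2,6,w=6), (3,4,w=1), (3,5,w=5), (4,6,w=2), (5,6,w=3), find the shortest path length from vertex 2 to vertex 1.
2 (path: 2 -> 1; weights 2 = 2)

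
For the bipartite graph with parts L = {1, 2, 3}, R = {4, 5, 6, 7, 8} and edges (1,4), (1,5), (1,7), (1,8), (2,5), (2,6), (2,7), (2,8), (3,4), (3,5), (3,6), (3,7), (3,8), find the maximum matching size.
3 (matching: (1,8), (2,7), (3,6); upper bound min(|L|,|R|) = min(3,5) = 3)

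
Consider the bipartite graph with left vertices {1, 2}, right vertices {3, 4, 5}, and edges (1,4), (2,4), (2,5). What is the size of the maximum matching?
2 (matching: (1,4), (2,5); upper bound min(|L|,|R|) = min(2,3) = 2)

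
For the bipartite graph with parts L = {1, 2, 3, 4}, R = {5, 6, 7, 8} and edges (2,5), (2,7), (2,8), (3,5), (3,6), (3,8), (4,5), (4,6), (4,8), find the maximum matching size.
3 (matching: (2,7), (3,8), (4,6); upper bound min(|L|,|R|) = min(4,4) = 4)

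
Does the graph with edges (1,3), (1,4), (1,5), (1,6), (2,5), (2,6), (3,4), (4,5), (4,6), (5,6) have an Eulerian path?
Yes — and in fact it has an Eulerian circuit (the graph is connected and all 6 vertices have even degree)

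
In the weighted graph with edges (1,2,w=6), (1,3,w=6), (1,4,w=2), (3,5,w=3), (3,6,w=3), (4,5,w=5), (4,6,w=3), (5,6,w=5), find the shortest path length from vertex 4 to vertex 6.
3 (path: 4 -> 6; weights 3 = 3)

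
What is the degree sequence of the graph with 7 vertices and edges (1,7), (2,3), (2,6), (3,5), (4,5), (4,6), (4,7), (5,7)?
[3, 3, 3, 2, 2, 2, 1] (degrees: deg(1)=1, deg(2)=2, deg(3)=2, deg(4)=3, deg(5)=3, deg(6)=2, deg(7)=3)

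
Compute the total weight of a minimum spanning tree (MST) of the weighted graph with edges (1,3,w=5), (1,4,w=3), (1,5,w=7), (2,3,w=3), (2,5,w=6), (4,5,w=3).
14 (MST edges: (1,3,w=5), (1,4,w=3), (2,3,w=3), (4,5,w=3); sum of weights 5 + 3 + 3 + 3 = 14)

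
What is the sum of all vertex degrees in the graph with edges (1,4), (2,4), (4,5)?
6 (handshake: sum of degrees = 2|E| = 2 x 3 = 6)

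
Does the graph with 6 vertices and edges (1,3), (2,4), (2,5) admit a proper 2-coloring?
Yes. Partition: {1, 2, 6}, {3, 4, 5}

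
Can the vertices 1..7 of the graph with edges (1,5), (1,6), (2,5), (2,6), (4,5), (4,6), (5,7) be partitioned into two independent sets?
Yes. Partition: {1, 2, 3, 4, 7}, {5, 6}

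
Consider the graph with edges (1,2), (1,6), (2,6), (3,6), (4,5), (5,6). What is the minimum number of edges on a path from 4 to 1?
3 (path: 4 -> 5 -> 6 -> 1, 3 edges)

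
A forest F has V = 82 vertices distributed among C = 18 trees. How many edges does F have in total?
64 (Each of the 18 component trees on V_i vertices has V_i - 1 edges; summing gives V - C = 82 - 18 = 64)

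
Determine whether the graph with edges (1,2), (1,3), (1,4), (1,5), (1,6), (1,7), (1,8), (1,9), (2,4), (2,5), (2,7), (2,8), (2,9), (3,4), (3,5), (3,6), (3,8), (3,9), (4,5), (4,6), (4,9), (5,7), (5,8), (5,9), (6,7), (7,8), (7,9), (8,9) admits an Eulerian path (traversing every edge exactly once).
Yes (the graph is connected and exactly 2 vertices have odd degree: {5, 9}; any Eulerian path must start and end at those)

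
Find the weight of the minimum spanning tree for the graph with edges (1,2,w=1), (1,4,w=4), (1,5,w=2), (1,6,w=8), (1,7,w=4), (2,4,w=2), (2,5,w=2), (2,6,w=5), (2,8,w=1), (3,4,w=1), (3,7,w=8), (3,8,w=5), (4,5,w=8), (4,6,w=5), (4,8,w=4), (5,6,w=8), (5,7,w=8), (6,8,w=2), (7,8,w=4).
13 (MST edges: (1,2,w=1), (1,5,w=2), (1,7,w=4), (2,4,w=2), (2,8,w=1), (3,4,w=1), (6,8,w=2); sum of weights 1 + 2 + 4 + 2 + 1 + 1 + 2 = 13)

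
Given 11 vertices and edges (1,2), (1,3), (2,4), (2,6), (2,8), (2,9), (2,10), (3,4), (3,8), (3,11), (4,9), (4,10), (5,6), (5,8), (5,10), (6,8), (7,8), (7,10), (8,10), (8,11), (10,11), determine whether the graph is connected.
Yes (BFS from 1 visits [1, 2, 3, 4, 6, 8, 9, 10, 11, 5, 7] — all 11 vertices reached)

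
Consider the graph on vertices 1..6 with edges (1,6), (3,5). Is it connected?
No, it has 4 components: {1, 6}, {2}, {3, 5}, {4}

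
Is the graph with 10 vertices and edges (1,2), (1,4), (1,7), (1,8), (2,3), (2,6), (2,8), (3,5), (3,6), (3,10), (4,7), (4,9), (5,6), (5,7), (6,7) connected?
Yes (BFS from 1 visits [1, 2, 4, 7, 8, 3, 6, 9, 5, 10] — all 10 vertices reached)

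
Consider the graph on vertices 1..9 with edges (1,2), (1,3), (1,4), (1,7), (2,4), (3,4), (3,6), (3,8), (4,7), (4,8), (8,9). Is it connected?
No, it has 2 components: {1, 2, 3, 4, 6, 7, 8, 9}, {5}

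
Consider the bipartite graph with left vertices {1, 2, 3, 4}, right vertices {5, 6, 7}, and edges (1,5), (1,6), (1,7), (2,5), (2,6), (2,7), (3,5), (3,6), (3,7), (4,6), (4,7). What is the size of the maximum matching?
3 (matching: (1,7), (2,6), (3,5); upper bound min(|L|,|R|) = min(4,3) = 3)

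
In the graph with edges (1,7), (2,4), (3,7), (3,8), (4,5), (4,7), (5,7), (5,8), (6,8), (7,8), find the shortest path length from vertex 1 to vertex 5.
2 (path: 1 -> 7 -> 5, 2 edges)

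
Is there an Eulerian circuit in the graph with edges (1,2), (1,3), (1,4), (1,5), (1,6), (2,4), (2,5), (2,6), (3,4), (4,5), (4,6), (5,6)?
No (2 vertices have odd degree: {1, 4}; Eulerian circuit requires 0)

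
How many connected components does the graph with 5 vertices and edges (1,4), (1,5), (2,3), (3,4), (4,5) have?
1 (components: {1, 2, 3, 4, 5})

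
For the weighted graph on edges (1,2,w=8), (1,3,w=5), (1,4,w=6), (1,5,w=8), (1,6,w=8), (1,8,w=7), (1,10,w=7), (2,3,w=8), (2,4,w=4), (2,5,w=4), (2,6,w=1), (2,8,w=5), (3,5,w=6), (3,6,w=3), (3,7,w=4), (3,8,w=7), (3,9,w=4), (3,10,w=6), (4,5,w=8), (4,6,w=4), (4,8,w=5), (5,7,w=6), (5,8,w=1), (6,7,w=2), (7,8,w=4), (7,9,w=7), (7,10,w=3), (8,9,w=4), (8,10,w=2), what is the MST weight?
25 (MST edges: (1,3,w=5), (2,4,w=4), (2,6,w=1), (3,6,w=3), (3,9,w=4), (5,8,w=1), (6,7,w=2), (7,10,w=3), (8,10,w=2); sum of weights 5 + 4 + 1 + 3 + 4 + 1 + 2 + 3 + 2 = 25)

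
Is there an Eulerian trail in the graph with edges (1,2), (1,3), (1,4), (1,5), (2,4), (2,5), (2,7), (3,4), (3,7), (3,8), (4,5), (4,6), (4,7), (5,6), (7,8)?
Yes — and in fact it has an Eulerian circuit (the graph is connected and all 8 vertices have even degree)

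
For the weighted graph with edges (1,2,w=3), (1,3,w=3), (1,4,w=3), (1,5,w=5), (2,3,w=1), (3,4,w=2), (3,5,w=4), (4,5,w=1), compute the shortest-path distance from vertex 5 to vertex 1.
4 (path: 5 -> 4 -> 1; weights 1 + 3 = 4)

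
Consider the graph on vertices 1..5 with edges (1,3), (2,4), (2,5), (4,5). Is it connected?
No, it has 2 components: {1, 3}, {2, 4, 5}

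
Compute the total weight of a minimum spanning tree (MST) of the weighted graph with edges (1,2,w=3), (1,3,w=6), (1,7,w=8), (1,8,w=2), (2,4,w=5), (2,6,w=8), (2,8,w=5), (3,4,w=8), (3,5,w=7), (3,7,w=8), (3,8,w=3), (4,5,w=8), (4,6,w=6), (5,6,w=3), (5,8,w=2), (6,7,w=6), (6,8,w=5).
24 (MST edges: (1,2,w=3), (1,8,w=2), (2,4,w=5), (3,8,w=3), (5,6,w=3), (5,8,w=2), (6,7,w=6); sum of weights 3 + 2 + 5 + 3 + 3 + 2 + 6 = 24)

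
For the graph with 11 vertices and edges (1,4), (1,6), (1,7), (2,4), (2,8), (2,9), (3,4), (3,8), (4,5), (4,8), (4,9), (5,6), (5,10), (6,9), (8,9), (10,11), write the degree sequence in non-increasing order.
[6, 4, 4, 3, 3, 3, 3, 2, 2, 1, 1] (degrees: deg(1)=3, deg(2)=3, deg(3)=2, deg(4)=6, deg(5)=3, deg(6)=3, deg(7)=1, deg(8)=4, deg(9)=4, deg(10)=2, deg(11)=1)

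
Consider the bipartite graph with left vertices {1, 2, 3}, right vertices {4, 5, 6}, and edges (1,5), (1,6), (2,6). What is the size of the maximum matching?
2 (matching: (1,5), (2,6); upper bound min(|L|,|R|) = min(3,3) = 3)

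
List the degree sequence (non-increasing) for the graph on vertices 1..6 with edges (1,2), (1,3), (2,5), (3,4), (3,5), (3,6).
[4, 2, 2, 2, 1, 1] (degrees: deg(1)=2, deg(2)=2, deg(3)=4, deg(4)=1, deg(5)=2, deg(6)=1)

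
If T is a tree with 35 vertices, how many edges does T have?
34 (A tree on V vertices has V - 1 edges, so 35 - 1 = 34)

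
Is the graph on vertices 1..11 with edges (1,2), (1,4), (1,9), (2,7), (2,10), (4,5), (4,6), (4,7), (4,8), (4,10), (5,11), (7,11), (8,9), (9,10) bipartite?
Yes. Partition: {1, 3, 5, 6, 7, 8, 10}, {2, 4, 9, 11}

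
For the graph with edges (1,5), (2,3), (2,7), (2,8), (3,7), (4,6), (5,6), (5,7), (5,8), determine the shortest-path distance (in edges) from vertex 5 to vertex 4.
2 (path: 5 -> 6 -> 4, 2 edges)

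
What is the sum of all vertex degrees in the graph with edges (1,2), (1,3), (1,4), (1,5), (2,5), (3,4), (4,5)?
14 (handshake: sum of degrees = 2|E| = 2 x 7 = 14)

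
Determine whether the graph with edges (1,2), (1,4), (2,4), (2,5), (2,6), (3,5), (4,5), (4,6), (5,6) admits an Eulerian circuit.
No (2 vertices have odd degree: {3, 6}; Eulerian circuit requires 0)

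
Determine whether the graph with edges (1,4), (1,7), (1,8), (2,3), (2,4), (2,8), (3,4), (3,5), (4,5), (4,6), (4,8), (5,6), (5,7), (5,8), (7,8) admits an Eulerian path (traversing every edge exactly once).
No (6 vertices have odd degree: {1, 2, 3, 5, 7, 8}; Eulerian path requires 0 or 2)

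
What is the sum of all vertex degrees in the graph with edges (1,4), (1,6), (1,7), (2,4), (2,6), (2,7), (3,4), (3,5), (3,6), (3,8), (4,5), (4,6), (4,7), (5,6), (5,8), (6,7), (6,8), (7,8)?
36 (handshake: sum of degrees = 2|E| = 2 x 18 = 36)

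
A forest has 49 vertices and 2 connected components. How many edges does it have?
47 (Each of the 2 component trees on V_i vertices has V_i - 1 edges; summing gives V - C = 49 - 2 = 47)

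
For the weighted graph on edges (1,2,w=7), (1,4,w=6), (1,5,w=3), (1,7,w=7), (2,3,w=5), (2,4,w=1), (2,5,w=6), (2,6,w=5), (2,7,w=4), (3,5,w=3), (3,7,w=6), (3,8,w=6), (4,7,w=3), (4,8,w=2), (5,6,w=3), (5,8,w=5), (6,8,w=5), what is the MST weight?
20 (MST edges: (1,5,w=3), (2,3,w=5), (2,4,w=1), (3,5,w=3), (4,7,w=3), (4,8,w=2), (5,6,w=3); sum of weights 3 + 5 + 1 + 3 + 3 + 2 + 3 = 20)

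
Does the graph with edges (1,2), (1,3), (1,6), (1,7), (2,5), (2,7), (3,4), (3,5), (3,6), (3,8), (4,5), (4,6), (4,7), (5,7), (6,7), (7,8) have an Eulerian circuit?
No (2 vertices have odd degree: {2, 3}; Eulerian circuit requires 0)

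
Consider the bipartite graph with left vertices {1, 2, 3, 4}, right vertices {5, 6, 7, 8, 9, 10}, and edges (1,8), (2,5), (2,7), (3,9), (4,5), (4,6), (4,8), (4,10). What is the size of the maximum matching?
4 (matching: (1,8), (2,7), (3,9), (4,10); upper bound min(|L|,|R|) = min(4,6) = 4)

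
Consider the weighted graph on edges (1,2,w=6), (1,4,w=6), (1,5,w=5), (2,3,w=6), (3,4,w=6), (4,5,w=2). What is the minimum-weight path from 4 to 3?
6 (path: 4 -> 3; weights 6 = 6)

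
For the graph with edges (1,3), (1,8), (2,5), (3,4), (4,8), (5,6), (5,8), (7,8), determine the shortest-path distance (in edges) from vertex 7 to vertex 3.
3 (path: 7 -> 8 -> 1 -> 3, 3 edges)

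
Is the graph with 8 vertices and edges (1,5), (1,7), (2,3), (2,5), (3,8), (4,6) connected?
No, it has 2 components: {1, 2, 3, 5, 7, 8}, {4, 6}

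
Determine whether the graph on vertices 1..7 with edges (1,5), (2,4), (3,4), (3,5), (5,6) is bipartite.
Yes. Partition: {1, 2, 3, 6, 7}, {4, 5}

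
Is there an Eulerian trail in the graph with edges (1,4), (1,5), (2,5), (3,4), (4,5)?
No (4 vertices have odd degree: {2, 3, 4, 5}; Eulerian path requires 0 or 2)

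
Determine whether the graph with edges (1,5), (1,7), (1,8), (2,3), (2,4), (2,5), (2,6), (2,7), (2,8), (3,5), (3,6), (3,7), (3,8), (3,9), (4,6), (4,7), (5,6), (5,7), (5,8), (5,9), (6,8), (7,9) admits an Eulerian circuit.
No (6 vertices have odd degree: {1, 4, 5, 6, 8, 9}; Eulerian circuit requires 0)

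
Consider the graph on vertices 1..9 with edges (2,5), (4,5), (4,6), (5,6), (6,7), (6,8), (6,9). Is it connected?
No, it has 3 components: {1}, {2, 4, 5, 6, 7, 8, 9}, {3}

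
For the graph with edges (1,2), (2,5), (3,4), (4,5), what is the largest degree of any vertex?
2 (attained at vertices 2, 4, 5)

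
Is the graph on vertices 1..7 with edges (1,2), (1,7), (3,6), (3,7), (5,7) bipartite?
Yes. Partition: {1, 3, 4, 5}, {2, 6, 7}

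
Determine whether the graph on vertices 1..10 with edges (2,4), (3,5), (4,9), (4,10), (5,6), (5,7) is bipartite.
Yes. Partition: {1, 2, 3, 6, 7, 8, 9, 10}, {4, 5}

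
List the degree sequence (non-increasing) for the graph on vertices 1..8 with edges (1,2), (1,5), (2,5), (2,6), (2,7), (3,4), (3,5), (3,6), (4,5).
[4, 4, 3, 2, 2, 2, 1, 0] (degrees: deg(1)=2, deg(2)=4, deg(3)=3, deg(4)=2, deg(5)=4, deg(6)=2, deg(7)=1, deg(8)=0)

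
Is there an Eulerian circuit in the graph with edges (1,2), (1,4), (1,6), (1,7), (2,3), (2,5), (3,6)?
No (4 vertices have odd degree: {2, 4, 5, 7}; Eulerian circuit requires 0)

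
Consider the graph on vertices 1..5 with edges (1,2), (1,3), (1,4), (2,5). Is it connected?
Yes (BFS from 1 visits [1, 2, 3, 4, 5] — all 5 vertices reached)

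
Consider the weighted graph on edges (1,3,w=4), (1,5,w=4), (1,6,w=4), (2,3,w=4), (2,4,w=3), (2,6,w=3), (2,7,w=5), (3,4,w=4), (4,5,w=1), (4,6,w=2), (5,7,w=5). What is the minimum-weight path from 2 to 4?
3 (path: 2 -> 4; weights 3 = 3)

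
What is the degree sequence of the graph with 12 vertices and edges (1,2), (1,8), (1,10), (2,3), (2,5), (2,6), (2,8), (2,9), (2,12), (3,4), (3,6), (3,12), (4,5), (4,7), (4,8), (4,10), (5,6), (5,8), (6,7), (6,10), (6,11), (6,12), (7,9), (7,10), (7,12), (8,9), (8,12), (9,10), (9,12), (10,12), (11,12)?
[8, 7, 7, 6, 6, 5, 5, 5, 4, 4, 3, 2] (degrees: deg(1)=3, deg(2)=7, deg(3)=4, deg(4)=5, deg(5)=4, deg(6)=7, deg(7)=5, deg(8)=6, deg(9)=5, deg(10)=6, deg(11)=2, deg(12)=8)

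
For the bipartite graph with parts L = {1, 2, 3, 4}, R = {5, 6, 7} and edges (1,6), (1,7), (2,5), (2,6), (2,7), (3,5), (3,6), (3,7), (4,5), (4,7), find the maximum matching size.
3 (matching: (1,7), (2,6), (3,5); upper bound min(|L|,|R|) = min(4,3) = 3)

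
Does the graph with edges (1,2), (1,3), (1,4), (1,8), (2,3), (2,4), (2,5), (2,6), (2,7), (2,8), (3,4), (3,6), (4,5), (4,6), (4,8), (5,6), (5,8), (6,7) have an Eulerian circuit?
No (2 vertices have odd degree: {2, 6}; Eulerian circuit requires 0)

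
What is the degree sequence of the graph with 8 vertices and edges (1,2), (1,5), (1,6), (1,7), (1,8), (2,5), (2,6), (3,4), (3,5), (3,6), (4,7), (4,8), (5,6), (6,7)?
[5, 5, 4, 3, 3, 3, 3, 2] (degrees: deg(1)=5, deg(2)=3, deg(3)=3, deg(4)=3, deg(5)=4, deg(6)=5, deg(7)=3, deg(8)=2)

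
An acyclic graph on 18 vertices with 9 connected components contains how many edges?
9 (Each of the 9 component trees on V_i vertices has V_i - 1 edges; summing gives V - C = 18 - 9 = 9)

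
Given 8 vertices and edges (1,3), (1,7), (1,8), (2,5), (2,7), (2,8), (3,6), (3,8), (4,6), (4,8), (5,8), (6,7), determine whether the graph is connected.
Yes (BFS from 1 visits [1, 3, 7, 8, 6, 2, 4, 5] — all 8 vertices reached)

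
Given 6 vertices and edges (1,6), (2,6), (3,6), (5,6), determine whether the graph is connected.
No, it has 2 components: {1, 2, 3, 5, 6}, {4}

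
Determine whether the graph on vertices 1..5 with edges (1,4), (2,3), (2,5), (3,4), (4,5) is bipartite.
Yes. Partition: {1, 3, 5}, {2, 4}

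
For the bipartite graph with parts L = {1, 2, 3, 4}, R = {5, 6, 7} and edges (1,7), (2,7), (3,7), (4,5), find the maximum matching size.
2 (matching: (1,7), (4,5); upper bound min(|L|,|R|) = min(4,3) = 3)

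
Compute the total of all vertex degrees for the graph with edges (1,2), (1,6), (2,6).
6 (handshake: sum of degrees = 2|E| = 2 x 3 = 6)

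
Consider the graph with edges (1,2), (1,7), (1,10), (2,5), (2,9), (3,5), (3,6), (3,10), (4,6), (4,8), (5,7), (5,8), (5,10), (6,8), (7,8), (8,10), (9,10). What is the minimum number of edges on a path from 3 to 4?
2 (path: 3 -> 6 -> 4, 2 edges)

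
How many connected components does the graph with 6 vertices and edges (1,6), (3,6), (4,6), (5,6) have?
2 (components: {1, 3, 4, 5, 6}, {2})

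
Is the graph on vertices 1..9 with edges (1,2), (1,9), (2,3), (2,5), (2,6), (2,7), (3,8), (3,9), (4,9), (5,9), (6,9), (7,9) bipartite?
Yes. Partition: {1, 3, 4, 5, 6, 7}, {2, 8, 9}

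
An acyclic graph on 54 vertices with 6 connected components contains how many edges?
48 (Each of the 6 component trees on V_i vertices has V_i - 1 edges; summing gives V - C = 54 - 6 = 48)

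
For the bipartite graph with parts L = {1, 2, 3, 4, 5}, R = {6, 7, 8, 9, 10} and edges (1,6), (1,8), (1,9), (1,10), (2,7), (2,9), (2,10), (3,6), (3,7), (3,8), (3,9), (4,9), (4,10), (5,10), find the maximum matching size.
5 (matching: (1,8), (2,7), (3,6), (4,9), (5,10); upper bound min(|L|,|R|) = min(5,5) = 5)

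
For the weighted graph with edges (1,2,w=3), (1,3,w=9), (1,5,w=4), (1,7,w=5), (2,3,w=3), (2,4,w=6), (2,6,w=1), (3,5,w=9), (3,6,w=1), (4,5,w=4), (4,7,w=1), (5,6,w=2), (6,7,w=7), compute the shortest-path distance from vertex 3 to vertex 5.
3 (path: 3 -> 6 -> 5; weights 1 + 2 = 3)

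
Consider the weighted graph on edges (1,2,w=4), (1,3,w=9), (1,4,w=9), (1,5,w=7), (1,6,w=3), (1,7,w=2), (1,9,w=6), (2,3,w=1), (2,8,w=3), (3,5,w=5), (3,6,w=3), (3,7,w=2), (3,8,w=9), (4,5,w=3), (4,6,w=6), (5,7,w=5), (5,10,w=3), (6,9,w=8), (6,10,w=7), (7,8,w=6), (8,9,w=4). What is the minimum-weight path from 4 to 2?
9 (path: 4 -> 5 -> 3 -> 2; weights 3 + 5 + 1 = 9)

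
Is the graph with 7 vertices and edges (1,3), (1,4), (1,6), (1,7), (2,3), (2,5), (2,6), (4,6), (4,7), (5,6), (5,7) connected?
Yes (BFS from 1 visits [1, 3, 4, 6, 7, 2, 5] — all 7 vertices reached)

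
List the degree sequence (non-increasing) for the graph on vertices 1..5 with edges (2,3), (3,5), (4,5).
[2, 2, 1, 1, 0] (degrees: deg(1)=0, deg(2)=1, deg(3)=2, deg(4)=1, deg(5)=2)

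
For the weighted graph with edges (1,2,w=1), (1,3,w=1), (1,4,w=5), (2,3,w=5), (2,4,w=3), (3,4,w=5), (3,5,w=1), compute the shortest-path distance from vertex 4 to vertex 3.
5 (path: 4 -> 3; weights 5 = 5)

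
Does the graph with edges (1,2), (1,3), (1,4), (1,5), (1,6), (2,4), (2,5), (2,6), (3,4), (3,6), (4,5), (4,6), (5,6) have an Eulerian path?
No (4 vertices have odd degree: {1, 3, 4, 6}; Eulerian path requires 0 or 2)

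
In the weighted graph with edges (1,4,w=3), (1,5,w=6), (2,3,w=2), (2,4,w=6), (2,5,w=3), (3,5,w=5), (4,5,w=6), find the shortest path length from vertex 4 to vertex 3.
8 (path: 4 -> 2 -> 3; weights 6 + 2 = 8)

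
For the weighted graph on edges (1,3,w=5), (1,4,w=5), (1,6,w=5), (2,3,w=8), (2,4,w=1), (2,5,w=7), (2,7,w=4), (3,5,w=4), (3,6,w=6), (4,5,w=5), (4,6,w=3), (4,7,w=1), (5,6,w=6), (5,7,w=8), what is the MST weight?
19 (MST edges: (1,3,w=5), (1,4,w=5), (2,4,w=1), (3,5,w=4), (4,6,w=3), (4,7,w=1); sum of weights 5 + 5 + 1 + 4 + 3 + 1 = 19)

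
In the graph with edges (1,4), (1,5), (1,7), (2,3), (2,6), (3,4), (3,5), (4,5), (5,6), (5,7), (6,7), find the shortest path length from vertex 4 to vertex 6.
2 (path: 4 -> 5 -> 6, 2 edges)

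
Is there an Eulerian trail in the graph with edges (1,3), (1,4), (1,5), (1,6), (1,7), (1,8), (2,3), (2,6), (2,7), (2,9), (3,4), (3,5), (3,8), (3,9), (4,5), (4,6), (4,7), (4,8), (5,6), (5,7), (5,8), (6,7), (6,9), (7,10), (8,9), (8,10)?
Yes — and in fact it has an Eulerian circuit (the graph is connected and all 10 vertices have even degree)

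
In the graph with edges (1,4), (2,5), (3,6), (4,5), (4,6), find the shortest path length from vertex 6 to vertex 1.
2 (path: 6 -> 4 -> 1, 2 edges)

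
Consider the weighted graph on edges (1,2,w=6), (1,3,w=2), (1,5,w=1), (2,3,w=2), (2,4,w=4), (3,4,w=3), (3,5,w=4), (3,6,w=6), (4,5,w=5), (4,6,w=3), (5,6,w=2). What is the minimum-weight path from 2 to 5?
5 (path: 2 -> 3 -> 1 -> 5; weights 2 + 2 + 1 = 5)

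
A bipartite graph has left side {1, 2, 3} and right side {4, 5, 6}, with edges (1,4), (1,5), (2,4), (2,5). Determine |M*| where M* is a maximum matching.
2 (matching: (1,5), (2,4); upper bound min(|L|,|R|) = min(3,3) = 3)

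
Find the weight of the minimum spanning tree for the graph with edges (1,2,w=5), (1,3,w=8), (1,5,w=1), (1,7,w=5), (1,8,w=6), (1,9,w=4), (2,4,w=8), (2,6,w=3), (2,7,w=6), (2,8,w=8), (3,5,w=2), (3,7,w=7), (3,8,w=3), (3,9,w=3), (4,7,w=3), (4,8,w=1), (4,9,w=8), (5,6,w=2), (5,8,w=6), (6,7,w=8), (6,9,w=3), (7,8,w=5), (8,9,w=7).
18 (MST edges: (1,5,w=1), (2,6,w=3), (3,5,w=2), (3,8,w=3), (3,9,w=3), (4,7,w=3), (4,8,w=1), (5,6,w=2); sum of weights 1 + 3 + 2 + 3 + 3 + 3 + 1 + 2 = 18)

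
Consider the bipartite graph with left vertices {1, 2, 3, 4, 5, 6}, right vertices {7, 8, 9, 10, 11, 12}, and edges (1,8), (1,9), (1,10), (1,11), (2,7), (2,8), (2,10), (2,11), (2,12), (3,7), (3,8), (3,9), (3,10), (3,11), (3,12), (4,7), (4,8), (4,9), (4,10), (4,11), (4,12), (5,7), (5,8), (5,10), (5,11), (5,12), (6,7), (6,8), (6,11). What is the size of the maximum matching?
6 (matching: (1,11), (2,12), (3,10), (4,9), (5,8), (6,7); upper bound min(|L|,|R|) = min(6,6) = 6)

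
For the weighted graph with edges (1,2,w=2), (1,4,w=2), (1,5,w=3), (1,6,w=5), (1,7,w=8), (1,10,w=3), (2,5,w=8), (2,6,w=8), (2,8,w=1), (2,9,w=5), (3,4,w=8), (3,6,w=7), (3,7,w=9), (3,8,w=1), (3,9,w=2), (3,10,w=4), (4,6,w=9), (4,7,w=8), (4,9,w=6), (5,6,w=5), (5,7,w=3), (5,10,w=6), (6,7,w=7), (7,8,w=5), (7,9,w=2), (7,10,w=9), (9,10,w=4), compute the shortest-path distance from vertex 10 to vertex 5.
6 (path: 10 -> 5; weights 6 = 6)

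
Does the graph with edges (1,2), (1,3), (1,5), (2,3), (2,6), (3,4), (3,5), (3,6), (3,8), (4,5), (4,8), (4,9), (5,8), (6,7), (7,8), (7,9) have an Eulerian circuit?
No (4 vertices have odd degree: {1, 2, 6, 7}; Eulerian circuit requires 0)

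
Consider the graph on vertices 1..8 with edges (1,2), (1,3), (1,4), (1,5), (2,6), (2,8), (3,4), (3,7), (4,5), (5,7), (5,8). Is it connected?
Yes (BFS from 1 visits [1, 2, 3, 4, 5, 6, 8, 7] — all 8 vertices reached)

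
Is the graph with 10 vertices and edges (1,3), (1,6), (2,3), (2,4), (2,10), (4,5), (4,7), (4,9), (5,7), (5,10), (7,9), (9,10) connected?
No, it has 2 components: {1, 2, 3, 4, 5, 6, 7, 9, 10}, {8}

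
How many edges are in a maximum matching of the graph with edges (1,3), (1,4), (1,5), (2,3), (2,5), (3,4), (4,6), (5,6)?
3 (matching: (1,5), (2,3), (4,6); upper bound floor(n/2) = floor(6/2) = 3)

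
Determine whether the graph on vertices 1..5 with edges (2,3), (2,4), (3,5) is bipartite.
Yes. Partition: {1, 2, 5}, {3, 4}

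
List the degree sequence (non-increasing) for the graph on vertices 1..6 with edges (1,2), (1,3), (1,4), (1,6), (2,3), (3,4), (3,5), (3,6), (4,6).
[5, 4, 3, 3, 2, 1] (degrees: deg(1)=4, deg(2)=2, deg(3)=5, deg(4)=3, deg(5)=1, deg(6)=3)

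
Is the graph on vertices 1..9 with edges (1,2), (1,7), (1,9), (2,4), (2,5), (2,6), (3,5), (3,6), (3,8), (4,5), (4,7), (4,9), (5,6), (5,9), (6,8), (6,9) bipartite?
No (odd cycle of length 3: 5 -> 9 -> 4 -> 5)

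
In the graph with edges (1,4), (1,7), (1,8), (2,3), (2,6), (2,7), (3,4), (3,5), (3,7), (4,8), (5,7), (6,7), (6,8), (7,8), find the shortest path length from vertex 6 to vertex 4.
2 (path: 6 -> 8 -> 4, 2 edges)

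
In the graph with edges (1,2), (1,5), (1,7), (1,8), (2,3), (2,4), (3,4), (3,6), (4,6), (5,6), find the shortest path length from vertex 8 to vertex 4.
3 (path: 8 -> 1 -> 2 -> 4, 3 edges)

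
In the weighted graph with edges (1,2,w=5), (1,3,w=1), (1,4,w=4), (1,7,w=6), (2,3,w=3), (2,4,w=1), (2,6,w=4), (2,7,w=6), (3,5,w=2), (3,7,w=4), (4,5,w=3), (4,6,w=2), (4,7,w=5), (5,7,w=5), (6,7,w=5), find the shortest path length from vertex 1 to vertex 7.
5 (path: 1 -> 3 -> 7; weights 1 + 4 = 5)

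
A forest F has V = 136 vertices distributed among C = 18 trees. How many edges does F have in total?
118 (Each of the 18 component trees on V_i vertices has V_i - 1 edges; summing gives V - C = 136 - 18 = 118)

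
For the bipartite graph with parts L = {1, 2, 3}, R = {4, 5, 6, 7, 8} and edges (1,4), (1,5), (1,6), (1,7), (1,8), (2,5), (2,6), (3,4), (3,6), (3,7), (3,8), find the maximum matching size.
3 (matching: (1,8), (2,6), (3,7); upper bound min(|L|,|R|) = min(3,5) = 3)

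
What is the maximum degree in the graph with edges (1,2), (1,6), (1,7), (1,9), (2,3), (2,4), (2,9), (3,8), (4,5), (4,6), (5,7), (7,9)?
4 (attained at vertices 1, 2)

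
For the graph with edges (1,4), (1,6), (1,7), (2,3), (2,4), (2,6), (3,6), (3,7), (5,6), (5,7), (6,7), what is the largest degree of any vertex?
5 (attained at vertex 6)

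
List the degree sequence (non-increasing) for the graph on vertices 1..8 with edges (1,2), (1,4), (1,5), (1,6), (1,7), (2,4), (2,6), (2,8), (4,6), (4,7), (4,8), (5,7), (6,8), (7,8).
[5, 5, 4, 4, 4, 4, 2, 0] (degrees: deg(1)=5, deg(2)=4, deg(3)=0, deg(4)=5, deg(5)=2, deg(6)=4, deg(7)=4, deg(8)=4)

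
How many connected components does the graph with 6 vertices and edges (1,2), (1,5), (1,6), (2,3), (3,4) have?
1 (components: {1, 2, 3, 4, 5, 6})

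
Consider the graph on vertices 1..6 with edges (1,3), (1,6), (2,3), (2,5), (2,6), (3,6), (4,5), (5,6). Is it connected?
Yes (BFS from 1 visits [1, 3, 6, 2, 5, 4] — all 6 vertices reached)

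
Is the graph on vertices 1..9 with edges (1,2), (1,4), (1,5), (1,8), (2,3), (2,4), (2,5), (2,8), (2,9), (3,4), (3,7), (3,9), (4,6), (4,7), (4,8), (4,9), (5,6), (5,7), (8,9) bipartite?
No (odd cycle of length 3: 4 -> 1 -> 8 -> 4)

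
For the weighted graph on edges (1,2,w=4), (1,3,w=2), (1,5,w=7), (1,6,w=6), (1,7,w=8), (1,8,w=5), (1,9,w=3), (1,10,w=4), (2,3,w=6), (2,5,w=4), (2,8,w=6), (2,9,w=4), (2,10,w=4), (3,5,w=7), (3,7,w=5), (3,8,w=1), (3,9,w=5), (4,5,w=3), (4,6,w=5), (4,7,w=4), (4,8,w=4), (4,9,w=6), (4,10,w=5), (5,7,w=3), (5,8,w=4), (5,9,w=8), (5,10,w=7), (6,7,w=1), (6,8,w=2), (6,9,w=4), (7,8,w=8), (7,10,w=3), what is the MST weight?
22 (MST edges: (1,2,w=4), (1,3,w=2), (1,9,w=3), (3,8,w=1), (4,5,w=3), (5,7,w=3), (6,7,w=1), (6,8,w=2), (7,10,w=3); sum of weights 4 + 2 + 3 + 1 + 3 + 3 + 1 + 2 + 3 = 22)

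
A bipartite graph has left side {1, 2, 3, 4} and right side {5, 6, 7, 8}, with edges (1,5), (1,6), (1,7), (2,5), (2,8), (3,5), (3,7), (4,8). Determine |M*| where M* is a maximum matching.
4 (matching: (1,6), (2,5), (3,7), (4,8); upper bound min(|L|,|R|) = min(4,4) = 4)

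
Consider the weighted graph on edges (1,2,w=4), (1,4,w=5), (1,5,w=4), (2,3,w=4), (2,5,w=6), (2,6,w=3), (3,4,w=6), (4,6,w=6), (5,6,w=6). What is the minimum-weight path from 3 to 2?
4 (path: 3 -> 2; weights 4 = 4)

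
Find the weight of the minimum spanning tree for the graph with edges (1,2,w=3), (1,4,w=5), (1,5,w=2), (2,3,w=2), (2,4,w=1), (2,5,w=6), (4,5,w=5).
8 (MST edges: (1,2,w=3), (1,5,w=2), (2,3,w=2), (2,4,w=1); sum of weights 3 + 2 + 2 + 1 = 8)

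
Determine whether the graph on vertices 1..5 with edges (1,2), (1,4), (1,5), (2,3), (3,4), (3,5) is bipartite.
Yes. Partition: {1, 3}, {2, 4, 5}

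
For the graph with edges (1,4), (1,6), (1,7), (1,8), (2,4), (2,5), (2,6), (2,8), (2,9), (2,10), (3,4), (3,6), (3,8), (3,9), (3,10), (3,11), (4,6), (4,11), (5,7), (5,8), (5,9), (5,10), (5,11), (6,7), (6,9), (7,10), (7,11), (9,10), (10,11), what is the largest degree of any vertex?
6 (attained at vertices 2, 3, 5, 6, 10)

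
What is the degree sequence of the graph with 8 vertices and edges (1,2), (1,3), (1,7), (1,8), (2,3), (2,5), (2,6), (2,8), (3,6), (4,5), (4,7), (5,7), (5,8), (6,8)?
[5, 4, 4, 4, 3, 3, 3, 2] (degrees: deg(1)=4, deg(2)=5, deg(3)=3, deg(4)=2, deg(5)=4, deg(6)=3, deg(7)=3, deg(8)=4)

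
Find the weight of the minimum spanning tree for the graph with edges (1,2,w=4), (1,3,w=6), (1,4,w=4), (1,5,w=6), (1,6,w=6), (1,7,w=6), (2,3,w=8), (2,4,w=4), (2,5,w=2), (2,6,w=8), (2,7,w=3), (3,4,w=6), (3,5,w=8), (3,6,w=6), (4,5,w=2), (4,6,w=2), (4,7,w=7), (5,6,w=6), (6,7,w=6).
19 (MST edges: (1,2,w=4), (1,3,w=6), (2,5,w=2), (2,7,w=3), (4,5,w=2), (4,6,w=2); sum of weights 4 + 6 + 2 + 3 + 2 + 2 = 19)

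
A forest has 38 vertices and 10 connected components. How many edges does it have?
28 (Each of the 10 component trees on V_i vertices has V_i - 1 edges; summing gives V - C = 38 - 10 = 28)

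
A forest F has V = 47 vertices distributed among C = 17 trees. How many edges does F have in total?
30 (Each of the 17 component trees on V_i vertices has V_i - 1 edges; summing gives V - C = 47 - 17 = 30)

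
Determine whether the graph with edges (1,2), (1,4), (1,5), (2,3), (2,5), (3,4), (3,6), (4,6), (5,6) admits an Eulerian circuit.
No (6 vertices have odd degree: {1, 2, 3, 4, 5, 6}; Eulerian circuit requires 0)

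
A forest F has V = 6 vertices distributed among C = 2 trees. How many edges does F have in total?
4 (Each of the 2 component trees on V_i vertices has V_i - 1 edges; summing gives V - C = 6 - 2 = 4)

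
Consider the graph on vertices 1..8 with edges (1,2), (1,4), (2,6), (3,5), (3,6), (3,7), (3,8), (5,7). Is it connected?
Yes (BFS from 1 visits [1, 2, 4, 6, 3, 5, 7, 8] — all 8 vertices reached)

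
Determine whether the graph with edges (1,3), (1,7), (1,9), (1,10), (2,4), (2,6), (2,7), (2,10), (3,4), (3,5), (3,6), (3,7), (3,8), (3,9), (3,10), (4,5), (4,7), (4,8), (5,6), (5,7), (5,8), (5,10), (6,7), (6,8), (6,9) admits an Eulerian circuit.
No (2 vertices have odd degree: {4, 9}; Eulerian circuit requires 0)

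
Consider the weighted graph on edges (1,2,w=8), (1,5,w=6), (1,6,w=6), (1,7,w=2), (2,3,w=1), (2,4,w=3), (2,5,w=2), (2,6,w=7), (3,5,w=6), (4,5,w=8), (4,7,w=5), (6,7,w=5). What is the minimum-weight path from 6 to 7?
5 (path: 6 -> 7; weights 5 = 5)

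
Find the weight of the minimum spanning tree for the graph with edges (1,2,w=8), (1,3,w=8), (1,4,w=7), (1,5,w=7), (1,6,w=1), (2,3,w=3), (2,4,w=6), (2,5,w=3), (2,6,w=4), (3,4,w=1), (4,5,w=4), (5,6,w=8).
12 (MST edges: (1,6,w=1), (2,3,w=3), (2,5,w=3), (2,6,w=4), (3,4,w=1); sum of weights 1 + 3 + 3 + 4 + 1 = 12)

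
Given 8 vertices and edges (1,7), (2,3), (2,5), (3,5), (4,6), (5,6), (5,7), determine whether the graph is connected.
No, it has 2 components: {1, 2, 3, 4, 5, 6, 7}, {8}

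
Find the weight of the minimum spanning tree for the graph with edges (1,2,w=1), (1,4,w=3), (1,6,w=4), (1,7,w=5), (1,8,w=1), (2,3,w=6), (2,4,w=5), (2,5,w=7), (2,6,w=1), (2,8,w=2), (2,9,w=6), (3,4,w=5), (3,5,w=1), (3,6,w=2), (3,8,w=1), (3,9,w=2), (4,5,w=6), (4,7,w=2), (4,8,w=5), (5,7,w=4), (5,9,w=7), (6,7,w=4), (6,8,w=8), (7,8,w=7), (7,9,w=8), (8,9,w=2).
12 (MST edges: (1,2,w=1), (1,4,w=3), (1,8,w=1), (2,6,w=1), (3,5,w=1), (3,8,w=1), (3,9,w=2), (4,7,w=2); sum of weights 1 + 3 + 1 + 1 + 1 + 1 + 2 + 2 = 12)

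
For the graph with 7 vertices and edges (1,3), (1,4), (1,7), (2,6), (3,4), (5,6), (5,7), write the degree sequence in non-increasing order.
[3, 2, 2, 2, 2, 2, 1] (degrees: deg(1)=3, deg(2)=1, deg(3)=2, deg(4)=2, deg(5)=2, deg(6)=2, deg(7)=2)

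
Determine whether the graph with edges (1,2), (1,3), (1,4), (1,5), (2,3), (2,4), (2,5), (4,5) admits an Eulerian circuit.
No (2 vertices have odd degree: {4, 5}; Eulerian circuit requires 0)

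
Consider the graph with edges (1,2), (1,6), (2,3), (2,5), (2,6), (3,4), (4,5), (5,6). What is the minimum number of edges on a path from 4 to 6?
2 (path: 4 -> 5 -> 6, 2 edges)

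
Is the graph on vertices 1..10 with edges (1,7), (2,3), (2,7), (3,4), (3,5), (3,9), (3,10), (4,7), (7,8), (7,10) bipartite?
Yes. Partition: {1, 2, 4, 5, 6, 8, 9, 10}, {3, 7}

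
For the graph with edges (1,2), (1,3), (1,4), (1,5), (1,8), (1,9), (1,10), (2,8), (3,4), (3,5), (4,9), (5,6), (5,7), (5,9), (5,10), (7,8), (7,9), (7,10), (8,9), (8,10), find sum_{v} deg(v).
40 (handshake: sum of degrees = 2|E| = 2 x 20 = 40)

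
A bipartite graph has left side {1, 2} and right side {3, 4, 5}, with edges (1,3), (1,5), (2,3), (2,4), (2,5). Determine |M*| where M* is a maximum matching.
2 (matching: (1,5), (2,4); upper bound min(|L|,|R|) = min(2,3) = 2)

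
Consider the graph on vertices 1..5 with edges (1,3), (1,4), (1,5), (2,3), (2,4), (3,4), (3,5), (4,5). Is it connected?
Yes (BFS from 1 visits [1, 3, 4, 5, 2] — all 5 vertices reached)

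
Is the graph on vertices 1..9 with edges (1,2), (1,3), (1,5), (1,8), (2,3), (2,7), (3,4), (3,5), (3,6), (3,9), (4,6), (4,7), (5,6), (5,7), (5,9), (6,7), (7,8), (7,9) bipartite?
No (odd cycle of length 3: 5 -> 1 -> 3 -> 5)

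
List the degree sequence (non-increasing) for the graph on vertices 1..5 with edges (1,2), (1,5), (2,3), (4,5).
[2, 2, 2, 1, 1] (degrees: deg(1)=2, deg(2)=2, deg(3)=1, deg(4)=1, deg(5)=2)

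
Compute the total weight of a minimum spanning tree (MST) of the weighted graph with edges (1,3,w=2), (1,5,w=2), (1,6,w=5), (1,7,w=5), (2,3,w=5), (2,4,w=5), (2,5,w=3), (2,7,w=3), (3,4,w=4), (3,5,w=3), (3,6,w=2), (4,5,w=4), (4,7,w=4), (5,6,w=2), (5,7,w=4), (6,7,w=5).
16 (MST edges: (1,3,w=2), (1,5,w=2), (2,5,w=3), (2,7,w=3), (3,4,w=4), (3,6,w=2); sum of weights 2 + 2 + 3 + 3 + 4 + 2 = 16)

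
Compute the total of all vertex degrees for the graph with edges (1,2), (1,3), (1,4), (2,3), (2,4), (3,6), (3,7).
14 (handshake: sum of degrees = 2|E| = 2 x 7 = 14)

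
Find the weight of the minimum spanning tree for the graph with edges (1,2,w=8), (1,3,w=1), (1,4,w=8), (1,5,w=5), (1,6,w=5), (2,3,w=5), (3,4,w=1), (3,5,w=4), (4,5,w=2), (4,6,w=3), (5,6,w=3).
12 (MST edges: (1,3,w=1), (2,3,w=5), (3,4,w=1), (4,5,w=2), (4,6,w=3); sum of weights 1 + 5 + 1 + 2 + 3 = 12)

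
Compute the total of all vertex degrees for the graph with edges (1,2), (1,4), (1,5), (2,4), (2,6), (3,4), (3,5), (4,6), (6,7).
18 (handshake: sum of degrees = 2|E| = 2 x 9 = 18)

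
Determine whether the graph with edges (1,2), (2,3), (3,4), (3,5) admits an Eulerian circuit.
No (4 vertices have odd degree: {1, 3, 4, 5}; Eulerian circuit requires 0)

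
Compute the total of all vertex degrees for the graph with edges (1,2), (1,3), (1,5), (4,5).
8 (handshake: sum of degrees = 2|E| = 2 x 4 = 8)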